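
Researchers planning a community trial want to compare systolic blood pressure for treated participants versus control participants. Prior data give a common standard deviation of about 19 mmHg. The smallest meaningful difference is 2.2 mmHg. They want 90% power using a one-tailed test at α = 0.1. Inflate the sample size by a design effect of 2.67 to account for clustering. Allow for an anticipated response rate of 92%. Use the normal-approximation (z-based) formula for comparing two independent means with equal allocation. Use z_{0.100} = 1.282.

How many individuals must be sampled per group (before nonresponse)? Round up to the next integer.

n = 2847 per group

n = (z_α + z_β)² · (σ₁² + σ₂²) / δ²
  = (1.282 + 1.282)² · (2·19² = 722) / 2.2²
  = 6.5741 · 722 / 4.84
  = 980.68
Design effect: 2.67 × 980.68 = 2618.42.
Adjust for 92% response: 2618.42 / 0.92 = 2846.11.
Round up → n = 2847 per group.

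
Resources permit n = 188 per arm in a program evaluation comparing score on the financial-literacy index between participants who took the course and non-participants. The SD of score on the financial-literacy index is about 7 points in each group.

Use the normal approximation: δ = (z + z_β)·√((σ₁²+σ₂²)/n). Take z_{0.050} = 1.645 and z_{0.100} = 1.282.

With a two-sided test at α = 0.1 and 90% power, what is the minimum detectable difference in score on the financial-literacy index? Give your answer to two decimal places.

δ = (z_{α/2} + z_β) · √((σ₁²+σ₂²)/n)
  = (1.645 + 1.282) · √(98/188)
  = 2.927 · √0.52128
  = 2.927 · 0.7220
  = 2.1133

Minimum detectable difference ≈ 2.11 points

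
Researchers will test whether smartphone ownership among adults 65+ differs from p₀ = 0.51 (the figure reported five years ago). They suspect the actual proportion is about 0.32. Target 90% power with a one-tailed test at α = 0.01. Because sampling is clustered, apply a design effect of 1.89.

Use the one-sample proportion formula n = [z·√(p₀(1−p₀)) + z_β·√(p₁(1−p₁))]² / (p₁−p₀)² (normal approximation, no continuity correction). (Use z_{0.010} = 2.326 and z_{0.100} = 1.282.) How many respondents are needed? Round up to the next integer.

n = 163

n = [z_α·√(p₀q₀) + z_β·√(p₁q₁)]² / (p₁ − p₀)²
  = [2.326·√(0.51·0.49) + 1.282·√(0.32·0.68)]² / (-0.19)²
  = [2.326·0.4999 + 1.282·0.4665]² / 0.0361
  = [1.7608]² / 0.0361
  = 85.88
Design effect: 1.89 × 85.88 = 162.32.
Round up → n = 163.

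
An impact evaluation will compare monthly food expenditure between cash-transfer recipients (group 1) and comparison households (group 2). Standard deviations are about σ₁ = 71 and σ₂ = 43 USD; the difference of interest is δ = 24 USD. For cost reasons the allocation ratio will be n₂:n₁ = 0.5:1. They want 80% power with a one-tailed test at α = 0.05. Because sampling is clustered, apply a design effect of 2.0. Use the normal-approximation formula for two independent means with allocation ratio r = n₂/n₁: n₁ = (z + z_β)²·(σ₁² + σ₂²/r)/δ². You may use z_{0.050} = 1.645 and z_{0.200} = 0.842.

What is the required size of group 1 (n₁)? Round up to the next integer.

n₁ = (z_α + z_β)² · (σ₁² + σ₂²/r) / δ²
   = (1.645 + 0.842)² · (71² + 43²/0.5) / 24²
   = 6.1852 · (5041 + 3698) / 576
   = 6.1852 · 8739 / 576
   = 93.84
Design effect: 2.0 × 93.84 = 187.68.
Round up → n₁ = 188; n₂ = r·n₁ = 0.5 × 188 = 94.

n₁ = 188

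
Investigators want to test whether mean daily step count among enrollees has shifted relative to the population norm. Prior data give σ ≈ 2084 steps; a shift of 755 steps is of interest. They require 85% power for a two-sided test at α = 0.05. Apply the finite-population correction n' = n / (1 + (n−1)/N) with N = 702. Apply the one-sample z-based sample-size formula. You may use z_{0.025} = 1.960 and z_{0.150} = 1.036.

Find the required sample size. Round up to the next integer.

n = (z_{α/2} + z_β)² · σ² / δ²
  = (1.960 + 1.036)² · 2084² / 755²
  = 8.9760 · 4343056 / 570025
  = 68.39
Finite-population correction (N = 702): 68.39 / (1 + (68.39 − 1)/702) = 62.40.
Round up → n = 63.

n = 63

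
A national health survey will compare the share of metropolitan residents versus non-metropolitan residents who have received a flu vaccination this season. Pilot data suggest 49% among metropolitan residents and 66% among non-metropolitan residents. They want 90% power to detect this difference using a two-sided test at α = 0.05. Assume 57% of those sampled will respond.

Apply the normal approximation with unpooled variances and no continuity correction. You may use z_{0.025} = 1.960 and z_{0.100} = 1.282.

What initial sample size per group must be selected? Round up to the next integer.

n = (z_{α/2} + z_β)² · [p₁(1−p₁) + p₂(1−p₂)] / (p₁ − p₂)²
  = (1.960 + 1.282)² · (0.49·0.51 + 0.66·0.34) / (-0.17)²
  = (3.242)² · (0.2499 + 0.2244) / 0.0289
  = 10.5106 · 0.4743 / 0.0289
  = 172.50
Adjust for 57% response: 172.50 / 0.57 = 302.63.
Round up → n = 303 per group.

n = 303 per group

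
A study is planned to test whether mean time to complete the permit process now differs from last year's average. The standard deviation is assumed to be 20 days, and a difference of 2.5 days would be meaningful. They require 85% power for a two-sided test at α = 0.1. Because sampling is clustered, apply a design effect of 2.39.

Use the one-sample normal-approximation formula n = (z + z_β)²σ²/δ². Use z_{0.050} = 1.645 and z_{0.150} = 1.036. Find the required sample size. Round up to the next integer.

n = (z_{α/2} + z_β)² · σ² / δ²
  = (1.645 + 1.036)² · 20² / 2.5²
  = 7.1878 · 400 / 6.25
  = 460.02
Design effect: 2.39 × 460.02 = 1099.44.
Round up → n = 1100.

n = 1100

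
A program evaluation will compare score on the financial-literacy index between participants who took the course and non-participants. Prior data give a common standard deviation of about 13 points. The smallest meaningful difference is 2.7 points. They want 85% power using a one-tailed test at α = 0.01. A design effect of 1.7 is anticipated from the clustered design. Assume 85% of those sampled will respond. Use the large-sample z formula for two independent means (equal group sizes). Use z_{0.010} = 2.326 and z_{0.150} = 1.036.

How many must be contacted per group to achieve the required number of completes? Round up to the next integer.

n = 1049 per group

n = (z_α + z_β)² · (σ₁² + σ₂²) / δ²
  = (2.326 + 1.036)² · (2·13² = 338) / 2.7²
  = 11.3030 · 338 / 7.29
  = 524.06
Design effect: 1.7 × 524.06 = 890.91.
Adjust for 85% response: 890.91 / 0.85 = 1048.13.
Round up → n = 1049 per group.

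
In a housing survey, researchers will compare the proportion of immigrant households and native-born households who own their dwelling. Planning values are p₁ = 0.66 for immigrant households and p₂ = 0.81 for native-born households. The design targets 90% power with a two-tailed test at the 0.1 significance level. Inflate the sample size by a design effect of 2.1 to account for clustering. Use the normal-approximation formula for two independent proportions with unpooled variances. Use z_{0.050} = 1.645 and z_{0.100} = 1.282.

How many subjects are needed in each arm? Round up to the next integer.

n = 303 per group

n = (z_{α/2} + z_β)² · [p₁(1−p₁) + p₂(1−p₂)] / (p₁ − p₂)²
  = (1.645 + 1.282)² · (0.66·0.34 + 0.81·0.19) / (-0.15)²
  = (2.927)² · (0.2244 + 0.1539) / 0.0225
  = 8.5673 · 0.3783 / 0.0225
  = 144.05
Design effect: 2.1 × 144.05 = 302.50.
Round up → n = 303 per group.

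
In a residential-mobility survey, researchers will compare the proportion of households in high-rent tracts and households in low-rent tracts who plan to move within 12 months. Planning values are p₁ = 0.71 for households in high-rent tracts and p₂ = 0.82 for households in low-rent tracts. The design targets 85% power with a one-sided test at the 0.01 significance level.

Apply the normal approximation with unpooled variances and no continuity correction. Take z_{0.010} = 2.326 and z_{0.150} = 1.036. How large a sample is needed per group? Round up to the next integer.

n = (z_α + z_β)² · [p₁(1−p₁) + p₂(1−p₂)] / (p₁ − p₂)²
  = (2.326 + 1.036)² · (0.71·0.29 + 0.82·0.18) / (-0.11)²
  = (3.362)² · (0.2059 + 0.1476) / 0.0121
  = 11.3030 · 0.3535 / 0.0121
  = 330.22
Round up → n = 331 per group.

n = 331 per group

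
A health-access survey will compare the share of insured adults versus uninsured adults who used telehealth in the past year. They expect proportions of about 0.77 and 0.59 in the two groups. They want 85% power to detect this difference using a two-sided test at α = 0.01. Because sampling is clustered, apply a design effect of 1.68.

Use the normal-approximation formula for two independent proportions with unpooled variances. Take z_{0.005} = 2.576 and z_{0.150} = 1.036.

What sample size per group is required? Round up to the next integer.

n = (z_{α/2} + z_β)² · [p₁(1−p₁) + p₂(1−p₂)] / (p₁ − p₂)²
  = (2.576 + 1.036)² · (0.77·0.23 + 0.59·0.41) / (0.18)²
  = (3.612)² · (0.1771 + 0.2419) / 0.0324
  = 13.0465 · 0.4190 / 0.0324
  = 168.72
Design effect: 1.68 × 168.72 = 283.45.
Round up → n = 284 per group.

n = 284 per group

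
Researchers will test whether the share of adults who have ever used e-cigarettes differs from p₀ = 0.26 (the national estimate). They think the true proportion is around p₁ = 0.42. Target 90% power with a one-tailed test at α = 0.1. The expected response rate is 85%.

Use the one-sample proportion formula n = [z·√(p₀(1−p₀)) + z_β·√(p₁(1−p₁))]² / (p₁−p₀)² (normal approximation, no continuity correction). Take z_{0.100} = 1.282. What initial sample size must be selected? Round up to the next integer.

n = [z_α·√(p₀q₀) + z_β·√(p₁q₁)]² / (p₁ − p₀)²
  = [1.282·√(0.26·0.74) + 1.282·√(0.42·0.58)]² / (0.16)²
  = [1.282·0.4386 + 1.282·0.4936]² / 0.0256
  = [1.1951]² / 0.0256
  = 55.79
Adjust for 85% response: 55.79 / 0.85 = 65.63.
Round up → n = 66.

n = 66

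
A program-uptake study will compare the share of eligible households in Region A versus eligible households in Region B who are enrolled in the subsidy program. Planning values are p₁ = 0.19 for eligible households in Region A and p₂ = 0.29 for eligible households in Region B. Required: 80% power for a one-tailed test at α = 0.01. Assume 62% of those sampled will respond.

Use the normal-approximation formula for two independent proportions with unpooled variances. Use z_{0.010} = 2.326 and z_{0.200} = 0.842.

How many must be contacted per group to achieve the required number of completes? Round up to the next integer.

n = (z_α + z_β)² · [p₁(1−p₁) + p₂(1−p₂)] / (p₁ − p₂)²
  = (2.326 + 0.842)² · (0.19·0.81 + 0.29·0.71) / (-0.10)²
  = (3.168)² · (0.1539 + 0.2059) / 0.0100
  = 10.0362 · 0.3598 / 0.0100
  = 361.10
Adjust for 62% response: 361.10 / 0.62 = 582.42.
Round up → n = 583 per group.

n = 583 per group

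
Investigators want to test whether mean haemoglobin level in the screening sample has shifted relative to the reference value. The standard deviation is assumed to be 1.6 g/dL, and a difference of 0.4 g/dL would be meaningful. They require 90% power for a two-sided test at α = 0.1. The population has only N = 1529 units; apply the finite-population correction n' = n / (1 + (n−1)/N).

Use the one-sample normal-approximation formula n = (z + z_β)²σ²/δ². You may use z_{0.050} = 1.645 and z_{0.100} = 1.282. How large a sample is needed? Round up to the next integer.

n = (z_{α/2} + z_β)² · σ² / δ²
  = (1.645 + 1.282)² · 1.6² / 0.4²
  = 8.5673 · 2.56 / 0.16
  = 137.08
Finite-population correction (N = 1529): 137.08 / (1 + (137.08 − 1)/1529) = 125.87.
Round up → n = 126.

n = 126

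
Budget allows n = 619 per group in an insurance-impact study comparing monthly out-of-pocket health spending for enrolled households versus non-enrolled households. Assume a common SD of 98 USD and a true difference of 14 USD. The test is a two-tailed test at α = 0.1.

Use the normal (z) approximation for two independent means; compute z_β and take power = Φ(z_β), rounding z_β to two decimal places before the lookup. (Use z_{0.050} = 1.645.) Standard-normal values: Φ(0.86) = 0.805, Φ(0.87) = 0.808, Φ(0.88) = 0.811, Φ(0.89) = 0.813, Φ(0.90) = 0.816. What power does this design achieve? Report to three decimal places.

Power ≈ 0.808

z_β = δ·√(n/(σ₁²+σ₂²)) − z_{α/2}
    = 14 · √(619/19208) − 1.645
    = 14 · 0.17952 − 1.645
    = 2.5132 − 1.645 = 0.8682 → 0.87
Power = Φ(0.87) = 0.808.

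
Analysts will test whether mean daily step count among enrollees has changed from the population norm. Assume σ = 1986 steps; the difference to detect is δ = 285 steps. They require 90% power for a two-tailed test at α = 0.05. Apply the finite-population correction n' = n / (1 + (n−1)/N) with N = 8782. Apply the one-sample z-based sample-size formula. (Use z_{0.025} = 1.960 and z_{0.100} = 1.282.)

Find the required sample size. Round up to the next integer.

n = 483

n = (z_{α/2} + z_β)² · σ² / δ²
  = (1.960 + 1.282)² · 1986² / 285²
  = 10.5106 · 3944196 / 81225
  = 510.38
Finite-population correction (N = 8782): 510.38 / (1 + (510.38 − 1)/8782) = 482.40.
Round up → n = 483.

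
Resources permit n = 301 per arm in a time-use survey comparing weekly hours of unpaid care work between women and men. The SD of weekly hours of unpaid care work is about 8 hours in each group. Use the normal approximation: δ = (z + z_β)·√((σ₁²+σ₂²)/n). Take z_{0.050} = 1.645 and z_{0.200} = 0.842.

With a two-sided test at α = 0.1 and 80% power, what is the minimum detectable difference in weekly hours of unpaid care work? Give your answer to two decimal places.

δ = (z_{α/2} + z_β) · √((σ₁²+σ₂²)/n)
  = (1.645 + 0.842) · √(128/301)
  = 2.487 · √0.42525
  = 2.487 · 0.6521
  = 1.6218

Minimum detectable difference ≈ 1.62 hours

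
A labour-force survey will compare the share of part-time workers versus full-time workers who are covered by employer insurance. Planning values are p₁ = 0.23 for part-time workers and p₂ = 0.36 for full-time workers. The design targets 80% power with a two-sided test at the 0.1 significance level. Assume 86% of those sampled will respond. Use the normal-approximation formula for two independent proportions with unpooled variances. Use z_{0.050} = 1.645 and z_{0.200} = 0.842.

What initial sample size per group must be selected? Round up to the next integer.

n = 174 per group

n = (z_{α/2} + z_β)² · [p₁(1−p₁) + p₂(1−p₂)] / (p₁ − p₂)²
  = (1.645 + 0.842)² · (0.23·0.77 + 0.36·0.64) / (-0.13)²
  = (2.487)² · (0.1771 + 0.2304) / 0.0169
  = 6.1852 · 0.4075 / 0.0169
  = 149.14
Adjust for 86% response: 149.14 / 0.86 = 173.42.
Round up → n = 174 per group.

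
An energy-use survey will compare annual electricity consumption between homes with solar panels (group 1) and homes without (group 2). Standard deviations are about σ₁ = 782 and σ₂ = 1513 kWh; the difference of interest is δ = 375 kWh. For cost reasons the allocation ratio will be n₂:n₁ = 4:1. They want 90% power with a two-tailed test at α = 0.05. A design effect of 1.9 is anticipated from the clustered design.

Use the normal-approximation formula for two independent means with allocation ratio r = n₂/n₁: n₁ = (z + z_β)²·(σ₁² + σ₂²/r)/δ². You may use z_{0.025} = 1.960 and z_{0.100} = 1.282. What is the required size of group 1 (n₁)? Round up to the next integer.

n₁ = (z_{α/2} + z_β)² · (σ₁² + σ₂²/r) / δ²
   = (1.960 + 1.282)² · (782² + 1513²/4) / 375²
   = 10.5106 · (611524 + 572292.2) / 140625
   = 10.5106 · 1183816.2 / 140625
   = 88.48
Design effect: 1.9 × 88.48 = 168.11.
Round up → n₁ = 169; n₂ = r·n₁ = 4 × 169 = 676.

n₁ = 169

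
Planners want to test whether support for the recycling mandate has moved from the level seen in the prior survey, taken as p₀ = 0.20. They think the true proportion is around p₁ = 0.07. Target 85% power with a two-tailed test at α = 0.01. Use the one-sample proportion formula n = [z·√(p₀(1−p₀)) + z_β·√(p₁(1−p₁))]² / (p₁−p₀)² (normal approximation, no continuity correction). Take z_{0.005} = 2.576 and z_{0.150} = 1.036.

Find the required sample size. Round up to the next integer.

n = 100

n = [z_{α/2}·√(p₀q₀) + z_β·√(p₁q₁)]² / (p₁ − p₀)²
  = [2.576·√(0.20·0.80) + 1.036·√(0.07·0.93)]² / (-0.13)²
  = [2.576·0.4000 + 1.036·0.2551]² / 0.0169
  = [1.2947]² / 0.0169
  = 99.19
Round up → n = 100.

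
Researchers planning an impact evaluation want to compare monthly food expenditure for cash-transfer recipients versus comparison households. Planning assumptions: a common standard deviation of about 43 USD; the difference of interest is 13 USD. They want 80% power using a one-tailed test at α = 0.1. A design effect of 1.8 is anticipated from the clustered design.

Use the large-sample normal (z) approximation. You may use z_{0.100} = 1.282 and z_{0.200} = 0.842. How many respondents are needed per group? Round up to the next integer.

n = (z_α + z_β)² · (σ₁² + σ₂²) / δ²
  = (1.282 + 0.842)² · (2·43² = 3698) / 13²
  = 4.5114 · 3698 / 169
  = 98.72
Design effect: 1.8 × 98.72 = 177.69.
Round up → n = 178 per group.

n = 178 per group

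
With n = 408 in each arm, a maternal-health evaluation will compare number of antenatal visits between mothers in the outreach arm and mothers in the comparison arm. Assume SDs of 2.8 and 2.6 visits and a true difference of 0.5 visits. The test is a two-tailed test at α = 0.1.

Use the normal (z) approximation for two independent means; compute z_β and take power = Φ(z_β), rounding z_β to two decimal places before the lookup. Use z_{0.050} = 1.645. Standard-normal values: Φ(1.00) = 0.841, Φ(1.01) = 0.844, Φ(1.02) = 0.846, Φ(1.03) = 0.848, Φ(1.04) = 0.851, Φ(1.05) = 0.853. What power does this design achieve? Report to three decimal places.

Power ≈ 0.841

z_β = δ·√(n/(σ₁²+σ₂²)) − z_{α/2}
    = 0.5 · √(408/14.6) − 1.645
    = 0.5 · 5.28632 − 1.645
    = 2.6432 − 1.645 = 0.9982 → 1.00
Power = Φ(1.00) = 0.841.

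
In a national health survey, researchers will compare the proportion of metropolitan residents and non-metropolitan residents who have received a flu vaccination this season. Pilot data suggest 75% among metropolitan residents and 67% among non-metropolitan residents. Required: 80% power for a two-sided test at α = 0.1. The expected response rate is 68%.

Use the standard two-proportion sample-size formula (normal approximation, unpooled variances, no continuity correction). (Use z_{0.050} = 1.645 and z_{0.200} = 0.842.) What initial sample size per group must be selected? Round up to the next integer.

n = 581 per group

n = (z_{α/2} + z_β)² · [p₁(1−p₁) + p₂(1−p₂)] / (p₁ − p₂)²
  = (1.645 + 0.842)² · (0.75·0.25 + 0.67·0.33) / (0.08)²
  = (2.487)² · (0.1875 + 0.2211) / 0.0064
  = 6.1852 · 0.4086 / 0.0064
  = 394.88
Adjust for 68% response: 394.88 / 0.68 = 580.71.
Round up → n = 581 per group.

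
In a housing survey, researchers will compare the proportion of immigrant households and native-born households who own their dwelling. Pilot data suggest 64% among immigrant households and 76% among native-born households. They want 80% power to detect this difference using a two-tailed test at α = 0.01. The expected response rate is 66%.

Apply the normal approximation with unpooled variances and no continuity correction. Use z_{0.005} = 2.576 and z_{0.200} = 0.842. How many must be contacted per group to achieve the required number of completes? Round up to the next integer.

n = 508 per group

n = (z_{α/2} + z_β)² · [p₁(1−p₁) + p₂(1−p₂)] / (p₁ − p₂)²
  = (2.576 + 0.842)² · (0.64·0.36 + 0.76·0.24) / (-0.12)²
  = (3.418)² · (0.2304 + 0.1824) / 0.0144
  = 11.6827 · 0.4128 / 0.0144
  = 334.90
Adjust for 66% response: 334.90 / 0.66 = 507.43.
Round up → n = 508 per group.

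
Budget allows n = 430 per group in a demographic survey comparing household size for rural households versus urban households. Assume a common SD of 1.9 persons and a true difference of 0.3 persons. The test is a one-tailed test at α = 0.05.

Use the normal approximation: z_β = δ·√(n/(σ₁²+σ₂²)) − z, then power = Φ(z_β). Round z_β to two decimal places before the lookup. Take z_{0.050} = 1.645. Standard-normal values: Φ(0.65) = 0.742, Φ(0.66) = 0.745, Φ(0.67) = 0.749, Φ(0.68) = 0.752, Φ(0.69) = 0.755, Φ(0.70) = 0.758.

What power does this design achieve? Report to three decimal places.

Power ≈ 0.749

z_β = δ·√(n/(σ₁²+σ₂²)) − z_α
    = 0.3 · √(430/7.22) − 1.645
    = 0.3 · 7.71730 − 1.645
    = 2.3152 − 1.645 = 0.6702 → 0.67
Power = Φ(0.67) = 0.749.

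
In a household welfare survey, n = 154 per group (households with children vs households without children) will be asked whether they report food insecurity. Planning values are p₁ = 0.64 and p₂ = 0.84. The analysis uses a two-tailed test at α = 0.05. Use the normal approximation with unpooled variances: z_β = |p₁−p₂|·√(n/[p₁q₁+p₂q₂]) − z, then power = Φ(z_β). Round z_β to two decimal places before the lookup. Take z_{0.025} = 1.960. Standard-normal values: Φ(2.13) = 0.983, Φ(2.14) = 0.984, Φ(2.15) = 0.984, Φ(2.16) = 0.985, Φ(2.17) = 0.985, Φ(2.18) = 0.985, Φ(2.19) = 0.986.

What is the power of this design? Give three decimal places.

z_β = |p₁−p₂|·√(n/[p₁q₁+p₂q₂]) − z_{α/2}
    = 0.20 · √(154/0.3648) − 1.960
    = 0.20 · 20.5463 − 1.960
    = 4.1093 − 1.960 = 2.1493 → 2.15
Power = Φ(2.15) = 0.984.

Power ≈ 0.984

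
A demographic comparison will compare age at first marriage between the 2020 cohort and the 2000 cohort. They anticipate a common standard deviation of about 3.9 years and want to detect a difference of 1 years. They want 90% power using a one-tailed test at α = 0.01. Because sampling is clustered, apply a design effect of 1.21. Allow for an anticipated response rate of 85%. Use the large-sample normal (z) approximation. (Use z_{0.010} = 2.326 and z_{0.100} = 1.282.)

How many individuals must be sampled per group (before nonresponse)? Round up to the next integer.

n = 564 per group

n = (z_α + z_β)² · (σ₁² + σ₂²) / δ²
  = (2.326 + 1.282)² · (2·3.9² = 30.42) / 1²
  = 13.0177 · 30.42 / 1
  = 396.00
Design effect: 1.21 × 396.00 = 479.16.
Adjust for 85% response: 479.16 / 0.85 = 563.71.
Round up → n = 564 per group.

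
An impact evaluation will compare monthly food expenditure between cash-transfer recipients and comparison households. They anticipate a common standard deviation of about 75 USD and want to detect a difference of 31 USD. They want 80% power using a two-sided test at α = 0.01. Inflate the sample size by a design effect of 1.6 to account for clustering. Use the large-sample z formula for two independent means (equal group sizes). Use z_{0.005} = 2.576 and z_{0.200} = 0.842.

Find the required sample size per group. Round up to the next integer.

n = 219 per group

n = (z_{α/2} + z_β)² · (σ₁² + σ₂²) / δ²
  = (2.576 + 0.842)² · (2·75² = 11250) / 31²
  = 11.6827 · 11250 / 961
  = 136.76
Design effect: 1.6 × 136.76 = 218.82.
Round up → n = 219 per group.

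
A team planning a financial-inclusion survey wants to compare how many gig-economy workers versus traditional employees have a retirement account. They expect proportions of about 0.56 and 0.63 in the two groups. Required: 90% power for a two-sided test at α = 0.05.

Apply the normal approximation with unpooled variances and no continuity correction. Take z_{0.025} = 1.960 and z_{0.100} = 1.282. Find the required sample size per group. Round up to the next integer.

n = 1029 per group

n = (z_{α/2} + z_β)² · [p₁(1−p₁) + p₂(1−p₂)] / (p₁ − p₂)²
  = (1.960 + 1.282)² · (0.56·0.44 + 0.63·0.37) / (-0.07)²
  = (3.242)² · (0.2464 + 0.2331) / 0.0049
  = 10.5106 · 0.4795 / 0.0049
  = 1028.53
Round up → n = 1029 per group.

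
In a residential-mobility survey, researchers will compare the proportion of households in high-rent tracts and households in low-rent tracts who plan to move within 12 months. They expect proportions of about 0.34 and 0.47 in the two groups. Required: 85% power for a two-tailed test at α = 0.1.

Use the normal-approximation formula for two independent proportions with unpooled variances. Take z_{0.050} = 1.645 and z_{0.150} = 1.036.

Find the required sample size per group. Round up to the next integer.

n = 202 per group

n = (z_{α/2} + z_β)² · [p₁(1−p₁) + p₂(1−p₂)] / (p₁ − p₂)²
  = (1.645 + 1.036)² · (0.34·0.66 + 0.47·0.53) / (-0.13)²
  = (2.681)² · (0.2244 + 0.2491) / 0.0169
  = 7.1878 · 0.4735 / 0.0169
  = 201.38
Round up → n = 202 per group.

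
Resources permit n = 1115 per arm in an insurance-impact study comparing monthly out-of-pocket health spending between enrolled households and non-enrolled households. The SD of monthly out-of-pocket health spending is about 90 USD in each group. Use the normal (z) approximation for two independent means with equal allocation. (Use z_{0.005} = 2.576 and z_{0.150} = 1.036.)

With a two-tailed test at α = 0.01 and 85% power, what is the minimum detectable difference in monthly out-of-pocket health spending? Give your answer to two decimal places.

Minimum detectable difference ≈ 13.77 USD

δ = (z_{α/2} + z_β) · √((σ₁²+σ₂²)/n)
  = (2.576 + 1.036) · √(16200/1115)
  = 3.612 · √14.5291
  = 3.612 · 3.8117
  = 13.7679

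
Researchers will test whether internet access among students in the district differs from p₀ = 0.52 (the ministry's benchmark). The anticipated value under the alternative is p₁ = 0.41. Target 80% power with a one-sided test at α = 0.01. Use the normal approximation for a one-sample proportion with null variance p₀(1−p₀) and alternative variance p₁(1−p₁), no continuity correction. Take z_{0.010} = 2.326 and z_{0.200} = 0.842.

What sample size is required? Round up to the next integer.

n = 206

n = [z_α·√(p₀q₀) + z_β·√(p₁q₁)]² / (p₁ − p₀)²
  = [2.326·√(0.52·0.48) + 0.842·√(0.41·0.59)]² / (-0.11)²
  = [2.326·0.4996 + 0.842·0.4918]² / 0.0121
  = [1.5762]² / 0.0121
  = 205.32
Round up → n = 206.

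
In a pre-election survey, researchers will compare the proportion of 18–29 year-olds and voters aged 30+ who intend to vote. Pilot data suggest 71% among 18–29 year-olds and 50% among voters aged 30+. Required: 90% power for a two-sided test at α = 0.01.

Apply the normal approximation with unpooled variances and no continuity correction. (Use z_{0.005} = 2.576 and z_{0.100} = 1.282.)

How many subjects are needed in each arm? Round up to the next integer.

n = 154 per group

n = (z_{α/2} + z_β)² · [p₁(1−p₁) + p₂(1−p₂)] / (p₁ − p₂)²
  = (2.576 + 1.282)² · (0.71·0.29 + 0.50·0.50) / (0.21)²
  = (3.858)² · (0.2059 + 0.2500) / 0.0441
  = 14.8842 · 0.4559 / 0.0441
  = 153.87
Round up → n = 154 per group.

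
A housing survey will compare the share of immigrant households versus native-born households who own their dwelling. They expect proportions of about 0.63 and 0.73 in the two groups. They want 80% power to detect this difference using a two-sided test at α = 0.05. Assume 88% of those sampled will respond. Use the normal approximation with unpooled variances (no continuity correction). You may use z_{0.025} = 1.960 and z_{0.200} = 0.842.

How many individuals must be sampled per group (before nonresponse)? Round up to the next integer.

n = (z_{α/2} + z_β)² · [p₁(1−p₁) + p₂(1−p₂)] / (p₁ − p₂)²
  = (1.960 + 0.842)² · (0.63·0.37 + 0.73·0.27) / (-0.10)²
  = (2.802)² · (0.2331 + 0.1971) / 0.0100
  = 7.8512 · 0.4302 / 0.0100
  = 337.76
Adjust for 88% response: 337.76 / 0.88 = 383.82.
Round up → n = 384 per group.

n = 384 per group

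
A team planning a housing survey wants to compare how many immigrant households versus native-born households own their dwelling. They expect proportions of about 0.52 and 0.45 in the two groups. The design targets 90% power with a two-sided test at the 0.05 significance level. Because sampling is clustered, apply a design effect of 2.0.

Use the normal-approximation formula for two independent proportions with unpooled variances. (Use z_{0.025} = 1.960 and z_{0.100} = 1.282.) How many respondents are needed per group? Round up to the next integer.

n = (z_{α/2} + z_β)² · [p₁(1−p₁) + p₂(1−p₂)] / (p₁ − p₂)²
  = (1.960 + 1.282)² · (0.52·0.48 + 0.45·0.55) / (0.07)²
  = (3.242)² · (0.2496 + 0.2475) / 0.0049
  = 10.5106 · 0.4971 / 0.0049
  = 1066.29
Design effect: 2.0 × 1066.29 = 2132.57.
Round up → n = 2133 per group.

n = 2133 per group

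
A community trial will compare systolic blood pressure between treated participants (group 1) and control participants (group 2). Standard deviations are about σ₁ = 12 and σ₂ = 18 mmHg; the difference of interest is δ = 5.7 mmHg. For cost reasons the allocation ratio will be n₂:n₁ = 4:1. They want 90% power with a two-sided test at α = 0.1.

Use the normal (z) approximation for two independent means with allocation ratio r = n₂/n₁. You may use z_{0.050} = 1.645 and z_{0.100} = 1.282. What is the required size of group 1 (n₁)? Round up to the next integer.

n₁ = 60

n₁ = (z_{α/2} + z_β)² · (σ₁² + σ₂²/r) / δ²
   = (1.645 + 1.282)² · (12² + 18²/4) / 5.7²
   = 8.5673 · (144 + 81) / 32.49
   = 8.5673 · 225 / 32.49
   = 59.33
Round up → n₁ = 60; n₂ = r·n₁ = 4 × 60 = 240.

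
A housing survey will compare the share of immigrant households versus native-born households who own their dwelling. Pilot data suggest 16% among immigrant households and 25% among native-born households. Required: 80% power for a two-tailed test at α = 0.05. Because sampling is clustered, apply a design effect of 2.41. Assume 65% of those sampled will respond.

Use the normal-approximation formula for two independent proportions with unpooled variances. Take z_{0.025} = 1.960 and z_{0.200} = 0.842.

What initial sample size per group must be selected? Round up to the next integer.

n = (z_{α/2} + z_β)² · [p₁(1−p₁) + p₂(1−p₂)] / (p₁ − p₂)²
  = (1.960 + 0.842)² · (0.16·0.84 + 0.25·0.75) / (-0.09)²
  = (2.802)² · (0.1344 + 0.1875) / 0.0081
  = 7.8512 · 0.3219 / 0.0081
  = 312.01
Design effect: 2.41 × 312.01 = 751.95.
Adjust for 65% response: 751.95 / 0.65 = 1156.85.
Round up → n = 1157 per group.

n = 1157 per group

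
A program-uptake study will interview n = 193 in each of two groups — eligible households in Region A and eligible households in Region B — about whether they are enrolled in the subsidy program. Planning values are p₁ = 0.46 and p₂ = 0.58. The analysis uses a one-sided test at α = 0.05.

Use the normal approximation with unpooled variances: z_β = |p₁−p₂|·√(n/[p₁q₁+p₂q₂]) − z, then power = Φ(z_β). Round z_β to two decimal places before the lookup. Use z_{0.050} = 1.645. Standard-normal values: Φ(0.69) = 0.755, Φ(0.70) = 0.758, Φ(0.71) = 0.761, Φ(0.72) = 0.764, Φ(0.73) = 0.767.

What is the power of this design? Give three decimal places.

Power ≈ 0.767

z_β = |p₁−p₂|·√(n/[p₁q₁+p₂q₂]) − z_α
    = 0.12 · √(193/0.4920) − 1.645
    = 0.12 · 19.8060 − 1.645
    = 2.3767 − 1.645 = 0.7317 → 0.73
Power = Φ(0.73) = 0.767.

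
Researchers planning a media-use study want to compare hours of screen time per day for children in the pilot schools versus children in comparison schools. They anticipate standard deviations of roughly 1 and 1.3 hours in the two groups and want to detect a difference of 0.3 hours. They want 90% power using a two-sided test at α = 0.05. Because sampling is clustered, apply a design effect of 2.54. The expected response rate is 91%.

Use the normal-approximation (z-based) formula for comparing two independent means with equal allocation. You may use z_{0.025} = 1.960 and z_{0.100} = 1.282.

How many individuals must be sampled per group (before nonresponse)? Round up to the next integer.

n = 877 per group

n = (z_{α/2} + z_β)² · (σ₁² + σ₂²) / δ²
  = (1.960 + 1.282)² · (1² + 1.3² = 2.69) / 0.3²
  = 10.5106 · 2.69 / 0.09
  = 314.15
Design effect: 2.54 × 314.15 = 797.94.
Adjust for 91% response: 797.94 / 0.91 = 876.86.
Round up → n = 877 per group.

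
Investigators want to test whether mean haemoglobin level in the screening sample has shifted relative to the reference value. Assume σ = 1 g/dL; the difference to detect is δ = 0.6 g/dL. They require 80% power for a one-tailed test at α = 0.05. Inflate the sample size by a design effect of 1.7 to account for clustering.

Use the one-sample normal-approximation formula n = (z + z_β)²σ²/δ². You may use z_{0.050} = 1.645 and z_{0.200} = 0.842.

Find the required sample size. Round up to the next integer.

n = (z_α + z_β)² · σ² / δ²
  = (1.645 + 0.842)² · 1² / 0.6²
  = 6.1852 · 1 / 0.36
  = 17.18
Design effect: 1.7 × 17.18 = 29.21.
Round up → n = 30.

n = 30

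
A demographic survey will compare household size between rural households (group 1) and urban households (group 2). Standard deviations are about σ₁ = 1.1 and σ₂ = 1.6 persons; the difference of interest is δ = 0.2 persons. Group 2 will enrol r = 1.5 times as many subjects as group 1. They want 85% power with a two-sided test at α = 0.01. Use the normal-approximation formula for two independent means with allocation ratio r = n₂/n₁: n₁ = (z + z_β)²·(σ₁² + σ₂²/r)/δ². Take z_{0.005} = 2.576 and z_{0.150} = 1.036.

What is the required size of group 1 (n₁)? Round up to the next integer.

n₁ = 952

n₁ = (z_{α/2} + z_β)² · (σ₁² + σ₂²/r) / δ²
   = (2.576 + 1.036)² · (1.1² + 1.6²/1.5) / 0.2²
   = 13.0465 · (1.21 + 1.7067) / 0.04
   = 13.0465 · 2.9167 / 0.04
   = 951.31
Round up → n₁ = 952; n₂ = r·n₁ = 1.5 × 952 = 1428.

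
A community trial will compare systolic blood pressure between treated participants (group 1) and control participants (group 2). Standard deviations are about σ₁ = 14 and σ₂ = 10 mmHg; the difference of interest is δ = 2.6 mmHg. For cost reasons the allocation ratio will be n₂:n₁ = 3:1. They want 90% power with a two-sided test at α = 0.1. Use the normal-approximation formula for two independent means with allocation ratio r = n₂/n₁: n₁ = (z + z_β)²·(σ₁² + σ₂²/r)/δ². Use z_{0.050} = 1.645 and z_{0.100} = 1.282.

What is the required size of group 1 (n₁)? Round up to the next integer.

n₁ = (z_{α/2} + z_β)² · (σ₁² + σ₂²/r) / δ²
   = (1.645 + 1.282)² · (14² + 10²/3) / 2.6²
   = 8.5673 · (196 + 33.3333) / 6.76
   = 8.5673 · 229.3333 / 6.76
   = 290.65
Round up → n₁ = 291; n₂ = r·n₁ = 3 × 291 = 873.

n₁ = 291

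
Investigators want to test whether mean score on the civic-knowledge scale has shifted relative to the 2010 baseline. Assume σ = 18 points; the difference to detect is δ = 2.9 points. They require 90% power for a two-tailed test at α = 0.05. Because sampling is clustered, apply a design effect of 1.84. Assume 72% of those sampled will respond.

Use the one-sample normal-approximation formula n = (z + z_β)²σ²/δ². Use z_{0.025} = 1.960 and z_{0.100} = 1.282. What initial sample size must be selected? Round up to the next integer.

n = (z_{α/2} + z_β)² · σ² / δ²
  = (1.960 + 1.282)² · 18² / 2.9²
  = 10.5106 · 324 / 8.41
  = 404.93
Design effect: 1.84 × 404.93 = 745.06.
Adjust for 72% response: 745.06 / 0.72 = 1034.81.
Round up → n = 1035.

n = 1035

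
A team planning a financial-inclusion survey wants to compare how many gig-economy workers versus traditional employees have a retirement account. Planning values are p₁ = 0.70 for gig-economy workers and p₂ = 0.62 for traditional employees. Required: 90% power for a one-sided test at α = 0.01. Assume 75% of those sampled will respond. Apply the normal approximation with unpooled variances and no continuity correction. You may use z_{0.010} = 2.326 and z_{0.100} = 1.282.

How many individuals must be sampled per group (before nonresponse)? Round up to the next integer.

n = (z_α + z_β)² · [p₁(1−p₁) + p₂(1−p₂)] / (p₁ − p₂)²
  = (2.326 + 1.282)² · (0.70·0.30 + 0.62·0.38) / (0.08)²
  = (3.608)² · (0.2100 + 0.2356) / 0.0064
  = 13.0177 · 0.4456 / 0.0064
  = 906.35
Adjust for 75% response: 906.35 / 0.75 = 1208.47.
Round up → n = 1209 per group.

n = 1209 per group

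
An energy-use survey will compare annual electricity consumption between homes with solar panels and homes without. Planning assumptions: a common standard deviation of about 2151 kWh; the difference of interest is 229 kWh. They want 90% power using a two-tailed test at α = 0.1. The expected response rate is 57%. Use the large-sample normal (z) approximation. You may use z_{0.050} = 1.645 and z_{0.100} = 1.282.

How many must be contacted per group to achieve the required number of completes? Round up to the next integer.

n = (z_{α/2} + z_β)² · (σ₁² + σ₂²) / δ²
  = (1.645 + 1.282)² · (2·2151² = 9253602) / 229²
  = 8.5673 · 9253602 / 52441
  = 1511.77
Adjust for 57% response: 1511.77 / 0.57 = 2652.23.
Round up → n = 2653 per group.

n = 2653 per group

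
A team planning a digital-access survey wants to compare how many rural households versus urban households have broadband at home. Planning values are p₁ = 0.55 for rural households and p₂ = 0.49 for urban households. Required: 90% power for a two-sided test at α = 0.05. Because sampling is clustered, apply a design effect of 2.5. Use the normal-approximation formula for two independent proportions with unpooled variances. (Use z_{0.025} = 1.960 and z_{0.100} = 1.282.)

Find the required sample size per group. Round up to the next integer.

n = (z_{α/2} + z_β)² · [p₁(1−p₁) + p₂(1−p₂)] / (p₁ − p₂)²
  = (1.960 + 1.282)² · (0.55·0.45 + 0.49·0.51) / (0.06)²
  = (3.242)² · (0.2475 + 0.2499) / 0.0036
  = 10.5106 · 0.4974 / 0.0036
  = 1452.21
Design effect: 2.5 × 1452.21 = 3630.52.
Round up → n = 3631 per group.

n = 3631 per group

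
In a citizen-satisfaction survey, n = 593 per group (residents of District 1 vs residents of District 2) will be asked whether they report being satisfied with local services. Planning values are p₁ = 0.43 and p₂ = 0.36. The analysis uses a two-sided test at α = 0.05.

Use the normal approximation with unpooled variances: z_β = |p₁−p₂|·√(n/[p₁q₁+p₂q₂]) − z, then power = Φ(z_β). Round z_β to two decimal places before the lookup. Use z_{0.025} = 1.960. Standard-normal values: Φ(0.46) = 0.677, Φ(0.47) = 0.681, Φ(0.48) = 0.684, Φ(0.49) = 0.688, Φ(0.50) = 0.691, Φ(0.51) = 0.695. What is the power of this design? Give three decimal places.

z_β = |p₁−p₂|·√(n/[p₁q₁+p₂q₂]) − z_{α/2}
    = 0.07 · √(593/0.4755) − 1.960
    = 0.07 · 35.3144 − 1.960
    = 2.4720 − 1.960 = 0.5120 → 0.51
Power = Φ(0.51) = 0.695.

Power ≈ 0.695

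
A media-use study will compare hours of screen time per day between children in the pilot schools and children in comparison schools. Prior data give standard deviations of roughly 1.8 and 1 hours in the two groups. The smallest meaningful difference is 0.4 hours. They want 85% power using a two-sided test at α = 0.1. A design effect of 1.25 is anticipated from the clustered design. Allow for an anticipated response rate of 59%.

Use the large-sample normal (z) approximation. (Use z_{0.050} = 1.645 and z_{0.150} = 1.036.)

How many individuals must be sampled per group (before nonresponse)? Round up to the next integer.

n = 404 per group

n = (z_{α/2} + z_β)² · (σ₁² + σ₂²) / δ²
  = (1.645 + 1.036)² · (1.8² + 1² = 4.24) / 0.4²
  = 7.1878 · 4.24 / 0.16
  = 190.48
Design effect: 1.25 × 190.48 = 238.09.
Adjust for 59% response: 238.09 / 0.59 = 403.55.
Round up → n = 404 per group.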